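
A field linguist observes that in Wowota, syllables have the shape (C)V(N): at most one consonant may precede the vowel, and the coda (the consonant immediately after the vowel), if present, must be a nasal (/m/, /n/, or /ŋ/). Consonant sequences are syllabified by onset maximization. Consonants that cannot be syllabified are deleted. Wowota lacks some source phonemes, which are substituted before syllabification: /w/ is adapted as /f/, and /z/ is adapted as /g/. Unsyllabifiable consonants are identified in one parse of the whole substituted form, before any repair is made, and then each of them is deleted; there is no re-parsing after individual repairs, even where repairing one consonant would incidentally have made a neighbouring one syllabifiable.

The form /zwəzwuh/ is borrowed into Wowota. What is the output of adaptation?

fəfu

Substitution: /z/ → /g/, /w/ → /f/, giving /gfəgfuh/.
Syllabifying with onset maximization leaves /g/, /g/, /h/ stranded (only a nasal (/m/, /n/, or /ŋ/) is licensed in coda position; onsets are limited to one consonant).
Each unlicensed consonant is deleted: /g/, /g/, /h/.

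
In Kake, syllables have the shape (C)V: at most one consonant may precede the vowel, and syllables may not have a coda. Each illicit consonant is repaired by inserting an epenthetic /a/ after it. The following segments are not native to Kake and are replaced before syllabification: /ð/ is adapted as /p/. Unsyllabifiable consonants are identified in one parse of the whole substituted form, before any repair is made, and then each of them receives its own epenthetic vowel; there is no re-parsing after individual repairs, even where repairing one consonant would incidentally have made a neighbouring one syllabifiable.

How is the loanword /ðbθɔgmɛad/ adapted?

Substitution: /ð/ → /p/, giving /pbθɔgmɛad/.
The consonants /p/, /b/, /g/, /d/ cannot be parsed into a legal (C)V syllable (no codas are permitted; onsets are limited to one consonant).
Inserting the epenthetic vowel yields /p/ → /pa/, /b/ → /ba/, /g/ → /ga/, /d/ → /da/.

pabaθɔgamɛada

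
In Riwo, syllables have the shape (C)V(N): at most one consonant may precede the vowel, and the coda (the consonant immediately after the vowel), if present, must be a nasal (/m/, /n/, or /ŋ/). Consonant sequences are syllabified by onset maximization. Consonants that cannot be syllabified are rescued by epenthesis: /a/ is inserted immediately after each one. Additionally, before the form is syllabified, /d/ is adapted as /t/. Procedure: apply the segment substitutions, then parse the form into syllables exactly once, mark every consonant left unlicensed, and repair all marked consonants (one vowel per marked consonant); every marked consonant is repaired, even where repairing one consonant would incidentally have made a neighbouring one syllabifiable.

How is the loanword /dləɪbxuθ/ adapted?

Substitution: /d/ → /t/, giving /tləɪbxuθ/.
The consonants /t/, /b/, /θ/ cannot be parsed into a legal (C)V(N) syllable (only a nasal (/m/, /n/, or /ŋ/) is licensed in coda position; onsets are limited to one consonant).
Each unlicensed consonant becomes the onset of a new syllable: /t/ → /ta/, /b/ → /ba/, /θ/ → /θa/.

taləɪbaxuθa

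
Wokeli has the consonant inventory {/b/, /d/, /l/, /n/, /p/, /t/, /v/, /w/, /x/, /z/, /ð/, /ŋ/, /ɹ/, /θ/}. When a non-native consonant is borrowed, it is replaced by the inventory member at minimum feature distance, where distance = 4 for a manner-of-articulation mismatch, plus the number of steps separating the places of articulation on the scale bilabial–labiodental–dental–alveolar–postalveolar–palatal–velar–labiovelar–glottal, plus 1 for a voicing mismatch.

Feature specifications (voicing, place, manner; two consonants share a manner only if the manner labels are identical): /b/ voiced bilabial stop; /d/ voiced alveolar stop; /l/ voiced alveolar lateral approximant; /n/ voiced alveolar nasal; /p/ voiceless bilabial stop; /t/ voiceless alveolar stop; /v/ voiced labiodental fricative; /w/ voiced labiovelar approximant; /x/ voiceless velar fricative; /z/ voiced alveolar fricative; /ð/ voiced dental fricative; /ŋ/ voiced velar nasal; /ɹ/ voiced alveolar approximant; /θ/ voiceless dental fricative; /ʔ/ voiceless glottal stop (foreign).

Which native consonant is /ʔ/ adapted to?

/t/ is closest: same manner (stop), place distance 5 (glottal→alveolar), same voicing; total 5. Next closest is /d/ at distance 6.

t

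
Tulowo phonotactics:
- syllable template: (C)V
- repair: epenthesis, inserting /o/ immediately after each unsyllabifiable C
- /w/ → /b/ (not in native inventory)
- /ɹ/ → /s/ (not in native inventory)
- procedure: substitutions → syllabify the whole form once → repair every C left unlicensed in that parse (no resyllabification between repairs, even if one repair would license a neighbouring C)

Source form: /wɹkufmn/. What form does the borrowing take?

bosokufomono

Substitution: /w/ → /b/, /ɹ/ → /s/, giving /bskufmn/.
Syllabifying with onset maximization leaves /b/, /s/, /f/, /m/, /n/ stranded (no codas are permitted; onsets are limited to one consonant).
Epenthesis after each stranded consonant: /b/ → /bo/, /s/ → /so/, /f/ → /fo/, /m/ → /mo/, /n/ → /no/.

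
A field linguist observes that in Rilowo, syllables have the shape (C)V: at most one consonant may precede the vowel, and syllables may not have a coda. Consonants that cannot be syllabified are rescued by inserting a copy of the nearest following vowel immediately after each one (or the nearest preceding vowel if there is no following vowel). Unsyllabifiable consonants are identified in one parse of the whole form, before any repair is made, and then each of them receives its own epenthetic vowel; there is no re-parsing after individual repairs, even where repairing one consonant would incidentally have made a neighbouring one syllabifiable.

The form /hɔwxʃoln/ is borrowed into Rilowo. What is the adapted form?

hɔwoxoʃolono

Under (C)V, the unsyllabifiable consonants are /w/, /x/, /l/, /n/ (no codas are permitted; onsets are limited to one consonant).
Epenthesis after each stranded consonant: /w/ → /wo/, /x/ → /xo/, /l/ → /lo/, /n/ → /no/.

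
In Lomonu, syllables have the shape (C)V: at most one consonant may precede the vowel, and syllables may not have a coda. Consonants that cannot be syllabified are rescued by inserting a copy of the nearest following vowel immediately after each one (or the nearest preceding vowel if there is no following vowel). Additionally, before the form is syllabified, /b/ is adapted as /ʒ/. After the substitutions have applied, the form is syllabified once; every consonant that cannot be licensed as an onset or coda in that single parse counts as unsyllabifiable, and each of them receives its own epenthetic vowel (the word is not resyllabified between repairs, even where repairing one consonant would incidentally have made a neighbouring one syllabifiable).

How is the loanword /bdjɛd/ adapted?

ʒɛdɛjɛdɛ

Substitution: /b/ → /ʒ/, giving /ʒdjɛd/.
Syllabifying with onset maximization leaves /ʒ/, /d/, /d/ stranded (no codas are permitted; onsets are limited to one consonant).
Each unlicensed consonant becomes the onset of a new syllable: /ʒ/ → /ʒɛ/, /d/ → /dɛ/, /d/ → /dɛ/.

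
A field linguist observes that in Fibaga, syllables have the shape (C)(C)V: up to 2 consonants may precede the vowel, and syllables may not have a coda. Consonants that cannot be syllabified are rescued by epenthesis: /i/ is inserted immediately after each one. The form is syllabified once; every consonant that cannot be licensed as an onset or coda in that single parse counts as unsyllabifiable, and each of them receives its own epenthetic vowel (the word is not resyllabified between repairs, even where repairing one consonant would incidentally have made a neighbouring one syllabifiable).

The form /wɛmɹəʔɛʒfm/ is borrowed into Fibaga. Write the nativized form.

The consonants /ʒ/, /f/, /m/ cannot be parsed into a legal (C)(C)V syllable (no codas are permitted; onsets may contain at most 2 consonants).
Each unlicensed consonant becomes the onset of a new syllable: /ʒ/ → /ʒi/, /f/ → /fi/, /m/ → /mi/.

wɛmɹəʔɛʒifimi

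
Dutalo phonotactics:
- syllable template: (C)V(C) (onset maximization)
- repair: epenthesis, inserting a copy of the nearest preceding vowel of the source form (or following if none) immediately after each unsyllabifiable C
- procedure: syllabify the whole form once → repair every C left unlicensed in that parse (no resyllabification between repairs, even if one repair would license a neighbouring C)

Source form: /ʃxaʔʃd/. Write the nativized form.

The consonants /ʃ/, /ʃ/, /d/ cannot be parsed into a legal (C)V(C) syllable (at most one coda consonant is licensed; onsets are limited to one consonant).
Each unlicensed consonant becomes the onset of a new syllable: /ʃ/ → /ʃa/, /ʃ/ → /ʃa/, /d/ → /da/.

ʃaxaʔʃada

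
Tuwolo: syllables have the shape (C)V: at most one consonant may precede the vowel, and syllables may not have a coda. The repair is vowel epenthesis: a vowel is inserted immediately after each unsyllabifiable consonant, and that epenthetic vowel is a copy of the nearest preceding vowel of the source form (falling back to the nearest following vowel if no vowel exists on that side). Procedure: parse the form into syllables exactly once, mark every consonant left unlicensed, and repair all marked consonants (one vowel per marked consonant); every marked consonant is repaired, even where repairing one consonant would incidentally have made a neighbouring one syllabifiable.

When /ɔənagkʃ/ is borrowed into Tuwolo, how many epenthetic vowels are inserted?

3

The unsyllabifiable consonants are /g/, /k/, /ʃ/; each receives one epenthetic vowel.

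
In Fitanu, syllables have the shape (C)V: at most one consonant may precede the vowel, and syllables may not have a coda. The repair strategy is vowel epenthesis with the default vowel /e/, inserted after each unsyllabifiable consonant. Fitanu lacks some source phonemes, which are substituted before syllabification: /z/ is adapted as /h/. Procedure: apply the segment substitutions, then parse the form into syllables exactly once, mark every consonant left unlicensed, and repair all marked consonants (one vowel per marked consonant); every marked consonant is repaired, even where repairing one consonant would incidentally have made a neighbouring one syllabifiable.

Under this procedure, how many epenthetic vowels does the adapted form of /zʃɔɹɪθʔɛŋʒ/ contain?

4

After substitution the input is /hʃɔɹɪθʔɛŋʒ/.
The unsyllabifiable consonants are /h/, /θ/, /ŋ/, /ʒ/; each receives one epenthetic vowel.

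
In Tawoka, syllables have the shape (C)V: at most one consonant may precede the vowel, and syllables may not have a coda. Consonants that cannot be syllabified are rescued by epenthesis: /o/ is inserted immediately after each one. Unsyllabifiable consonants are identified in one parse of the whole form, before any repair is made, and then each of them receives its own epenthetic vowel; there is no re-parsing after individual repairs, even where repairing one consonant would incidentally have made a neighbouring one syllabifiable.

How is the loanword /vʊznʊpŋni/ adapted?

vʊzonʊpoŋoni

Under (C)V, the unsyllabifiable consonants are /z/, /p/, /ŋ/ (no codas are permitted; onsets are limited to one consonant).
Inserting the epenthetic vowel yields /z/ → /zo/, /p/ → /po/, /ŋ/ → /ŋo/.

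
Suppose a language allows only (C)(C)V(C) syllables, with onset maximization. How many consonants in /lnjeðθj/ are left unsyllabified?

Syllabifying with onset maximization leaves /l/, /θ/, /j/ stranded (at most one coda consonant is licensed; onsets may contain at most 2 consonants).

3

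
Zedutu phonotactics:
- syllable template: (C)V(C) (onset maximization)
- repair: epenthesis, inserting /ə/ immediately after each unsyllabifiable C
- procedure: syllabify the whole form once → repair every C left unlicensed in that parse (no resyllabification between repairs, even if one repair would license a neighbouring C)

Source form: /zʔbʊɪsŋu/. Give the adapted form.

zəʔəbʊɪsŋu

Under (C)V(C), the unsyllabifiable consonants are /z/, /ʔ/ (at most one coda consonant is licensed; onsets are limited to one consonant).
Inserting the epenthetic vowel yields /z/ → /zə/, /ʔ/ → /ʔə/.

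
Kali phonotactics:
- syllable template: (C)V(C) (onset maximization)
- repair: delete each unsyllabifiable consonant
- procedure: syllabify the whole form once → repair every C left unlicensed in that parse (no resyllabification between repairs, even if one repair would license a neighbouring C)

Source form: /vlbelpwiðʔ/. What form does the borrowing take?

Under (C)V(C), the unsyllabifiable consonants are /v/, /l/, /p/, /ʔ/ (at most one coda consonant is licensed; onsets are limited to one consonant).
Deletion applies to /v/, /l/, /p/, /ʔ/.

belwið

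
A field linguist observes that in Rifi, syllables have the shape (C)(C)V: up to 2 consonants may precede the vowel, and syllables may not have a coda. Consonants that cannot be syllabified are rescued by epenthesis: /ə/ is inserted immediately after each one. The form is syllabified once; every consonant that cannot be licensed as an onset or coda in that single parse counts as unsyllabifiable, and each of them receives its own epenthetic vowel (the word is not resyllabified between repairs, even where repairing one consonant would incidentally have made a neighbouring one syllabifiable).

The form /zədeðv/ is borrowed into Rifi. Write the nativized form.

zədeðəvə

The consonants /ð/, /v/ cannot be parsed into a legal (C)(C)V syllable (no codas are permitted; onsets may contain at most 2 consonants).
Inserting the epenthetic vowel yields /ð/ → /ðə/, /v/ → /və/.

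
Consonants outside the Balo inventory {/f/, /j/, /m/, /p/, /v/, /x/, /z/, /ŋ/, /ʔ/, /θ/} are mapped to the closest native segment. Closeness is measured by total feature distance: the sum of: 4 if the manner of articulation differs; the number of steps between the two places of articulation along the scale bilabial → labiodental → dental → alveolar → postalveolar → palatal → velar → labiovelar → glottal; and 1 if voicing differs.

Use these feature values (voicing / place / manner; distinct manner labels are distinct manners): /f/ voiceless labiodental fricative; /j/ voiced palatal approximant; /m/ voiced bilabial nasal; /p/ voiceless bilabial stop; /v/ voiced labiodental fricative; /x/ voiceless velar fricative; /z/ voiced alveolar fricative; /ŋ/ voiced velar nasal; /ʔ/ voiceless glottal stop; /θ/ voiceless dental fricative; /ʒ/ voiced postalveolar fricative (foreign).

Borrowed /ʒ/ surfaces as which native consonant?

z

/z/ is closest: same manner (fricative), place distance 1 (postalveolar→alveolar), same voicing; total 1. Next closest is /v/ at distance 3.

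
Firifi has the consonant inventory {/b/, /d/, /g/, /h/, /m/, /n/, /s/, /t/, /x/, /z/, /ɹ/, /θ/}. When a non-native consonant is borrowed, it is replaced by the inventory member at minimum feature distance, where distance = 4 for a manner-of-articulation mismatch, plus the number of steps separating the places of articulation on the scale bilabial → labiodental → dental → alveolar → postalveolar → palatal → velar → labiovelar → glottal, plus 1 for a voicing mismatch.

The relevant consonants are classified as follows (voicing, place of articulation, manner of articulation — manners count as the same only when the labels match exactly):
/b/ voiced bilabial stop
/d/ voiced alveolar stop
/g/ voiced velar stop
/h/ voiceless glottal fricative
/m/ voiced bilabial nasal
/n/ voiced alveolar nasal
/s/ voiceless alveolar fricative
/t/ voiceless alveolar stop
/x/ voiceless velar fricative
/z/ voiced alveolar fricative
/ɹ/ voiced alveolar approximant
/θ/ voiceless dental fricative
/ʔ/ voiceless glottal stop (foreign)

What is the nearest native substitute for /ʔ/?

g

/g/ is closest: same manner (stop), place distance 2 (glottal→velar), voicing differs (+1); total 3. Next closest is /h/ at distance 4.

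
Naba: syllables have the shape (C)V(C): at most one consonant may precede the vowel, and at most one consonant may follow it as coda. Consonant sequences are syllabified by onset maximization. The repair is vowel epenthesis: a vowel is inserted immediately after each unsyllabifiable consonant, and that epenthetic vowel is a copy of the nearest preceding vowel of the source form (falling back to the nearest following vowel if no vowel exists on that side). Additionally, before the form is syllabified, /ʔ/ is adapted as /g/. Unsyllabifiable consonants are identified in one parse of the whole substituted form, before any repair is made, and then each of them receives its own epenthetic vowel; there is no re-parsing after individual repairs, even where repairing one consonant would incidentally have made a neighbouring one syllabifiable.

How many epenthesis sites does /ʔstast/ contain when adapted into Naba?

3

After substitution the input is /gstast/.
The unsyllabifiable consonants are /g/, /s/, /t/; each receives one epenthetic vowel.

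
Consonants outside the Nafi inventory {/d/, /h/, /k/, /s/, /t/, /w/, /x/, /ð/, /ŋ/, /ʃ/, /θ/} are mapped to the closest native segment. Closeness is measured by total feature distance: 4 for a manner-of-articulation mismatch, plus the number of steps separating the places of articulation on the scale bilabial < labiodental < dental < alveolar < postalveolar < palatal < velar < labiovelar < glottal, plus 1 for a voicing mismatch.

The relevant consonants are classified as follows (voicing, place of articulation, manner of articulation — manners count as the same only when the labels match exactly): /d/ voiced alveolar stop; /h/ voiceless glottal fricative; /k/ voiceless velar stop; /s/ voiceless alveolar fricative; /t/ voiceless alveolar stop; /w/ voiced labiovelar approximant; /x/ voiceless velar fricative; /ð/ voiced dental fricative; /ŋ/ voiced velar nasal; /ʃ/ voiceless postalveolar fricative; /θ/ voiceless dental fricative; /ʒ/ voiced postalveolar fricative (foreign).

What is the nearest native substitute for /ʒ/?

ʃ

/ʃ/ is closest: same manner (fricative), place distance 0 (postalveolar→postalveolar), voicing differs (+1); total 1. Next closest is /s/ at distance 2.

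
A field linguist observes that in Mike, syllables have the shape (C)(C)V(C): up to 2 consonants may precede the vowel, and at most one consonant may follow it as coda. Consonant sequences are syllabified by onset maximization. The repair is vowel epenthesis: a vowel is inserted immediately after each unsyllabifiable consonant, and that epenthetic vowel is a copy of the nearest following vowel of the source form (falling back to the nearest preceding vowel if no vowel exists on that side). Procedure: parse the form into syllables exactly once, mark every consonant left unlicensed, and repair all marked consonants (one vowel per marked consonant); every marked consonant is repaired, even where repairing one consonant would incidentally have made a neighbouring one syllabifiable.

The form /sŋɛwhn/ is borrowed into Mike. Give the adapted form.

sŋɛwhɛnɛ

Syllabifying with onset maximization leaves /h/, /n/ stranded (at most one coda consonant is licensed; onsets may contain at most 2 consonants).
Epenthesis after each stranded consonant: /h/ → /hɛ/, /n/ → /nɛ/.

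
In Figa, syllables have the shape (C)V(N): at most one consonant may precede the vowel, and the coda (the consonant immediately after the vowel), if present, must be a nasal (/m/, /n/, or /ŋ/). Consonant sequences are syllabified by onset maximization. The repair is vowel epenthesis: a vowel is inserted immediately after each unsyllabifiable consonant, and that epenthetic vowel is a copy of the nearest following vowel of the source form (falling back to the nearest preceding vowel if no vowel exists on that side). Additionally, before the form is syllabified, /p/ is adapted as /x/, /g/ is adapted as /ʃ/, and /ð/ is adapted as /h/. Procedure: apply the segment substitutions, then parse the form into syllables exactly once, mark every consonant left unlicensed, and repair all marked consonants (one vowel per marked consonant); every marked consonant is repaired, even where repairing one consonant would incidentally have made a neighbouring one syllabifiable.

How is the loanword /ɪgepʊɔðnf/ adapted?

ɪʃexʊɔhɔnɔfɔ

Substitution: /g/ → /ʃ/, /p/ → /x/, /ð/ → /h/, giving /ɪʃexʊɔhnf/.
The consonants /h/, /n/, /f/ cannot be parsed into a legal (C)V(N) syllable (only a nasal (/m/, /n/, or /ŋ/) is licensed in coda position; onsets are limited to one consonant).
Each unlicensed consonant becomes the onset of a new syllable: /h/ → /hɔ/, /n/ → /nɔ/, /f/ → /fɔ/.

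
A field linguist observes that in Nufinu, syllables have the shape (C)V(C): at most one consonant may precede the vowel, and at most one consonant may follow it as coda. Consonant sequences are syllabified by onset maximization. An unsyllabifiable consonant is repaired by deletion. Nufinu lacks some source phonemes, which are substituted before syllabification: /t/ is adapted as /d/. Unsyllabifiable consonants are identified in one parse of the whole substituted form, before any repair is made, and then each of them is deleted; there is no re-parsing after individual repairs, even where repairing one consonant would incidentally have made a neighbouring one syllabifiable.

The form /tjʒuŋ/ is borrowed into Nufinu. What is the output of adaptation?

ʒuŋ

Substitution: /t/ → /d/, giving /djʒuŋ/.
Syllabifying with onset maximization leaves /d/, /j/ stranded (at most one coda consonant is licensed; onsets are limited to one consonant).
Each unlicensed consonant is deleted: /d/, /j/.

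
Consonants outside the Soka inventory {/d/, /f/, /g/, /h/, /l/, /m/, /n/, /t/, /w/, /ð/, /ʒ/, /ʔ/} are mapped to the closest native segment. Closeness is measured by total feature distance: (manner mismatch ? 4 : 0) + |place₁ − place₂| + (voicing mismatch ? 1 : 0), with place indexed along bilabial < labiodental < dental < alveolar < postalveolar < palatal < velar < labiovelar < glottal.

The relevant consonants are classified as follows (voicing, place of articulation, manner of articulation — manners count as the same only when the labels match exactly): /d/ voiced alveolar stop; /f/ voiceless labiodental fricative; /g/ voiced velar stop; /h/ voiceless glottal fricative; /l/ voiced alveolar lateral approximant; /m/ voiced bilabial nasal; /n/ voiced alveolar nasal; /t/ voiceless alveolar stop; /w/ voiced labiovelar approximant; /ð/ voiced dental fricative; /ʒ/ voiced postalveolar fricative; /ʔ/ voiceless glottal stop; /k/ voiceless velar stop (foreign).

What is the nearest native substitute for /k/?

/g/ is closest: same manner (stop), place distance 0 (velar→velar), voicing differs (+1); total 1. Next closest is /ʔ/ at distance 2.

g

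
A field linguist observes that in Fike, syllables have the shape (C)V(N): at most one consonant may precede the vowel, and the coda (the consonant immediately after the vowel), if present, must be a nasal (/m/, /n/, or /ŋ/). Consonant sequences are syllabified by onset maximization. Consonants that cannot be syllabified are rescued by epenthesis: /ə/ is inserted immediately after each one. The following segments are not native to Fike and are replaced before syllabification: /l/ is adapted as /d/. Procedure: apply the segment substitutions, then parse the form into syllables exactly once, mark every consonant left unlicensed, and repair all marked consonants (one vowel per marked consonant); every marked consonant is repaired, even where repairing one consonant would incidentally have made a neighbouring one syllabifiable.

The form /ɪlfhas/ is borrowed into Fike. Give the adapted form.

Substitution: /l/ → /d/, giving /ɪdfhas/.
Under (C)V(N), the unsyllabifiable consonants are /d/, /f/, /s/ (only a nasal (/m/, /n/, or /ŋ/) is licensed in coda position; onsets are limited to one consonant).
Inserting the epenthetic vowel yields /d/ → /də/, /f/ → /fə/, /s/ → /sə/.

ɪdəfəhasə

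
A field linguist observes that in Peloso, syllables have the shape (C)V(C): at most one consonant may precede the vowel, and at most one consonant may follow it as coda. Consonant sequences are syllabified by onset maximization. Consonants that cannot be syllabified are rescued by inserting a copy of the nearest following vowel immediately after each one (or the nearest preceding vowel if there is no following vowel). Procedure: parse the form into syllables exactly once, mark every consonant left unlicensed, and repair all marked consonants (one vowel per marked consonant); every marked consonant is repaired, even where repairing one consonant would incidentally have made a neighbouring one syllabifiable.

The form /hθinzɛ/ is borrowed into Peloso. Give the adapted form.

hiθinzɛ

Under (C)V(C), the unsyllabifiable consonants are /h/ (at most one coda consonant is licensed; onsets are limited to one consonant).
Inserting the epenthetic vowel yields /h/ → /hi/.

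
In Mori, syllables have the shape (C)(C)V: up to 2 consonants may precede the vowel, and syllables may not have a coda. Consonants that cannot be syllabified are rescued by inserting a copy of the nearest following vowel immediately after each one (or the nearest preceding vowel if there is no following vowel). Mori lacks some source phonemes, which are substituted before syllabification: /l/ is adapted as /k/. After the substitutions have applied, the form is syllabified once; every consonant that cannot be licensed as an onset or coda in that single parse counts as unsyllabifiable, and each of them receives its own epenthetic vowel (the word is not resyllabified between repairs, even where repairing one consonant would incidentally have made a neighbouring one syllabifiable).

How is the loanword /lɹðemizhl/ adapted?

keɹðemizihiki

Substitution: /l/ → /k/, giving /kɹðemizhk/.
Syllabifying with onset maximization leaves /k/, /z/, /h/, /k/ stranded (no codas are permitted; onsets may contain at most 2 consonants).
Each unlicensed consonant becomes the onset of a new syllable: /k/ → /ke/, /z/ → /zi/, /h/ → /hi/, /k/ → /ki/.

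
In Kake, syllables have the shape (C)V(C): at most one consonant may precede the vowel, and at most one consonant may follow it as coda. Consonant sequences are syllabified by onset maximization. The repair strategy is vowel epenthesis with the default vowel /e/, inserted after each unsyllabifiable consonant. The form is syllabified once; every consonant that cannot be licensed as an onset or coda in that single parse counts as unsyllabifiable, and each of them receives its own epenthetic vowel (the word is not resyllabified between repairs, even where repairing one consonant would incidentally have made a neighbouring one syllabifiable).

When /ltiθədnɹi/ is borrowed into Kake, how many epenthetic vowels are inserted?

The unsyllabifiable consonants are /l/, /n/; each receives one epenthetic vowel.

2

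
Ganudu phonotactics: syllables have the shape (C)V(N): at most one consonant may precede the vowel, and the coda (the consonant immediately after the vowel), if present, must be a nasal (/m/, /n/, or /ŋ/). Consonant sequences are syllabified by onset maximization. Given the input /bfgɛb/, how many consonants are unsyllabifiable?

The consonants /b/, /f/, /b/ cannot be parsed into a legal (C)V(N) syllable (only a nasal (/m/, /n/, or /ŋ/) is licensed in coda position; onsets are limited to one consonant).

3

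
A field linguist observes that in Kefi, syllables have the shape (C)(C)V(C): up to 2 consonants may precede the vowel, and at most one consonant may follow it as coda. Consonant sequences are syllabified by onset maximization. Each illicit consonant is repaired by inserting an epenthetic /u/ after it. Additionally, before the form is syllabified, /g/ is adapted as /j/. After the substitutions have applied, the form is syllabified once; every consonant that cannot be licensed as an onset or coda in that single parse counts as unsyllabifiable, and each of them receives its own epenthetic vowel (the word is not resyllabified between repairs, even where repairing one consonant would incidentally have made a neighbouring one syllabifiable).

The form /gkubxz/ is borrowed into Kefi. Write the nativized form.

jkubxuzu

Substitution: /g/ → /j/, giving /jkubxz/.
The consonants /x/, /z/ cannot be parsed into a legal (C)(C)V(C) syllable (at most one coda consonant is licensed; onsets may contain at most 2 consonants).
Inserting the epenthetic vowel yields /x/ → /xu/, /z/ → /zu/.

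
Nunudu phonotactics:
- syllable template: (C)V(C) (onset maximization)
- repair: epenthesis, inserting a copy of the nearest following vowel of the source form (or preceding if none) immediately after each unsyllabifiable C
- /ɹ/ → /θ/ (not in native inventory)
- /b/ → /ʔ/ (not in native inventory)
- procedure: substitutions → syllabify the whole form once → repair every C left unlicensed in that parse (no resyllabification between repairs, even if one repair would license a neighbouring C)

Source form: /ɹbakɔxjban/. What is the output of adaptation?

Substitution: /ɹ/ → /θ/, /b/ → /ʔ/, giving /θʔakɔxjʔan/.
The consonants /θ/, /j/ cannot be parsed into a legal (C)V(C) syllable (at most one coda consonant is licensed; onsets are limited to one consonant).
Epenthesis after each stranded consonant: /θ/ → /θa/, /j/ → /ja/.

θaʔakɔxjaʔan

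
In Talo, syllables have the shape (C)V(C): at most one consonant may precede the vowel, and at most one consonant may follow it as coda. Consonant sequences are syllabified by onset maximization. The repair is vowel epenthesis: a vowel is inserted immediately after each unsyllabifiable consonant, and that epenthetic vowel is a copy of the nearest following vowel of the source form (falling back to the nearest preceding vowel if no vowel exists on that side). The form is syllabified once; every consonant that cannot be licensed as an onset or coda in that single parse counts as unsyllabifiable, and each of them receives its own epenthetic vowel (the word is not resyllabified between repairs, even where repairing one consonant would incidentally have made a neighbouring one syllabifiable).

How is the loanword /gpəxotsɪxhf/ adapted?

gəpəxotsɪxhɪfɪ

The consonants /g/, /h/, /f/ cannot be parsed into a legal (C)V(C) syllable (at most one coda consonant is licensed; onsets are limited to one consonant).
Epenthesis after each stranded consonant: /g/ → /gə/, /h/ → /hɪ/, /f/ → /fɪ/.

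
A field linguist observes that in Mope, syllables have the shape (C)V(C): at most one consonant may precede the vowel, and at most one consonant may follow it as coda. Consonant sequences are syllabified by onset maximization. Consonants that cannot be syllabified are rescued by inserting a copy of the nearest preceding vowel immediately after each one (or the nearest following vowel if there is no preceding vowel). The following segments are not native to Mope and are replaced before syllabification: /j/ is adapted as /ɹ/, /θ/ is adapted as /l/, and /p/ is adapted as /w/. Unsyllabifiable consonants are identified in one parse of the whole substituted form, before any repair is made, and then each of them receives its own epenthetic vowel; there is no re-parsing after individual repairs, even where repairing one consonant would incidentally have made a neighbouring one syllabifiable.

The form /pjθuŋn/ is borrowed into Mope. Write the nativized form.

wuɹuluŋnu

Substitution: /p/ → /w/, /j/ → /ɹ/, /θ/ → /l/, giving /wɹluŋn/.
The consonants /w/, /ɹ/, /n/ cannot be parsed into a legal (C)V(C) syllable (at most one coda consonant is licensed; onsets are limited to one consonant).
Inserting the epenthetic vowel yields /w/ → /wu/, /ɹ/ → /ɹu/, /n/ → /nu/.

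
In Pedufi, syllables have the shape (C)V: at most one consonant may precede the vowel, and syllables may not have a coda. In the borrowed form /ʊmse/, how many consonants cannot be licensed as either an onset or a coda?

The consonants /m/ cannot be parsed into a legal (C)V syllable (no codas are permitted; onsets are limited to one consonant).

1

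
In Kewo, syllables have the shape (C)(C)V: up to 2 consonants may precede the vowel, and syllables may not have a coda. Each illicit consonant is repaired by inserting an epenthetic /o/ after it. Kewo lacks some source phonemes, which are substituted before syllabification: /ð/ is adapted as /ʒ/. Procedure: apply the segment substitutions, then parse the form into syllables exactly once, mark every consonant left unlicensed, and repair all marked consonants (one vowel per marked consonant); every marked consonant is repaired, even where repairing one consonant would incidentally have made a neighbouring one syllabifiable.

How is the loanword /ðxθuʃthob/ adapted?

Substitution: /ð/ → /ʒ/, giving /ʒxθuʃthob/.
Syllabifying with onset maximization leaves /ʒ/, /ʃ/, /b/ stranded (no codas are permitted; onsets may contain at most 2 consonants).
Epenthesis after each stranded consonant: /ʒ/ → /ʒo/, /ʃ/ → /ʃo/, /b/ → /bo/.

ʒoxθuʃothobo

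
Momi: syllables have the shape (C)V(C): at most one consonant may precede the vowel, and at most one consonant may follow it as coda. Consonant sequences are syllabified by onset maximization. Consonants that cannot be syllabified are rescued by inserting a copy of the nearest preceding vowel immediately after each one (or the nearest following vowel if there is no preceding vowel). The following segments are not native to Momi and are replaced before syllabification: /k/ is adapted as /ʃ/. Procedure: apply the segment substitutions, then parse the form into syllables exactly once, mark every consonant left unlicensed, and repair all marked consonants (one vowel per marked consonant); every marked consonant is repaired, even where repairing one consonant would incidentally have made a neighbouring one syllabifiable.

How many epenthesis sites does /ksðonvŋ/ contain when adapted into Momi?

4

After substitution the input is /ʃsðonvŋ/.
The unsyllabifiable consonants are /ʃ/, /s/, /v/, /ŋ/; each receives one epenthetic vowel.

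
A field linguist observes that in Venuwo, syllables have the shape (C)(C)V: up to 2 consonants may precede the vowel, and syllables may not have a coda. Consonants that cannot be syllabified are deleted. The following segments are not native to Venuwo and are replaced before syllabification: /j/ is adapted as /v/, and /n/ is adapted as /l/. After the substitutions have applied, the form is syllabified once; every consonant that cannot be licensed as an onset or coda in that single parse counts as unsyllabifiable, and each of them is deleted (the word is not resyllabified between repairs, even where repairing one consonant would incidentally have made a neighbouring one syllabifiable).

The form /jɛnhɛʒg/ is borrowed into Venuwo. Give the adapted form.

vɛlhɛ

Substitution: /j/ → /v/, /n/ → /l/, giving /vɛlhɛʒg/.
Syllabifying with onset maximization leaves /ʒ/, /g/ stranded (no codas are permitted; onsets may contain at most 2 consonants).
Deletion applies to /ʒ/, /g/.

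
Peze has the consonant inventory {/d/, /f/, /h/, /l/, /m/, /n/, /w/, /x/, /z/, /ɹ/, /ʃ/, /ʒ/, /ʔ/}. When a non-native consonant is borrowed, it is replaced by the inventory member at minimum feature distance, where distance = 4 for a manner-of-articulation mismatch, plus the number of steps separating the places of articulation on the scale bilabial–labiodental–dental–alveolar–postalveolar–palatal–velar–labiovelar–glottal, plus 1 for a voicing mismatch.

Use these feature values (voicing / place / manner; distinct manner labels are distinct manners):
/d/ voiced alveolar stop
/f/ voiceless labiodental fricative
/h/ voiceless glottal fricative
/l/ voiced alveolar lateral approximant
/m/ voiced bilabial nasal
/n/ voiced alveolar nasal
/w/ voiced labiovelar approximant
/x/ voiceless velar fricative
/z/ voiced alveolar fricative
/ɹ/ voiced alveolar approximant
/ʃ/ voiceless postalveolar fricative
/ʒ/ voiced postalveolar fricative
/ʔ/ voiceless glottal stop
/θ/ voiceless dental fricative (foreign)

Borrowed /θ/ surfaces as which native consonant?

/f/ is closest: same manner (fricative), place distance 1 (dental→labiodental), same voicing; total 1. Next closest is /z/ at distance 2.

f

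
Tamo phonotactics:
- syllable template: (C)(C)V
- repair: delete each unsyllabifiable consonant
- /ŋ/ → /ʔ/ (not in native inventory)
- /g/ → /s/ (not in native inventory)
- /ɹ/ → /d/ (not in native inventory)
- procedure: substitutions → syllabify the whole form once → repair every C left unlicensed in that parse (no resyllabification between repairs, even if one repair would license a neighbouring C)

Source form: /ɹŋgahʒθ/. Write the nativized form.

Substitution: /ɹ/ → /d/, /ŋ/ → /ʔ/, /g/ → /s/, giving /dʔsahʒθ/.
Under (C)(C)V, the unsyllabifiable consonants are /d/, /h/, /ʒ/, /θ/ (no codas are permitted; onsets may contain at most 2 consonants).
Each unlicensed consonant is deleted: /d/, /h/, /ʒ/, /θ/.

ʔsa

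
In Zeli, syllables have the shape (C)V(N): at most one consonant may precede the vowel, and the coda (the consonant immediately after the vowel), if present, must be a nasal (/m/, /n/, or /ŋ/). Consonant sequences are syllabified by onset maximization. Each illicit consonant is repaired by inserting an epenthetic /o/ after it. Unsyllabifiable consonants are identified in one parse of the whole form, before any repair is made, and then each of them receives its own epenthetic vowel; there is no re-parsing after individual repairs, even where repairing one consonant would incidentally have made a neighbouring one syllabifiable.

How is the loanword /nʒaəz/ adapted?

Syllabifying with onset maximization leaves /n/, /z/ stranded (only a nasal (/m/, /n/, or /ŋ/) is licensed in coda position; onsets are limited to one consonant).
Inserting the epenthetic vowel yields /n/ → /no/, /z/ → /zo/.

noʒaəzo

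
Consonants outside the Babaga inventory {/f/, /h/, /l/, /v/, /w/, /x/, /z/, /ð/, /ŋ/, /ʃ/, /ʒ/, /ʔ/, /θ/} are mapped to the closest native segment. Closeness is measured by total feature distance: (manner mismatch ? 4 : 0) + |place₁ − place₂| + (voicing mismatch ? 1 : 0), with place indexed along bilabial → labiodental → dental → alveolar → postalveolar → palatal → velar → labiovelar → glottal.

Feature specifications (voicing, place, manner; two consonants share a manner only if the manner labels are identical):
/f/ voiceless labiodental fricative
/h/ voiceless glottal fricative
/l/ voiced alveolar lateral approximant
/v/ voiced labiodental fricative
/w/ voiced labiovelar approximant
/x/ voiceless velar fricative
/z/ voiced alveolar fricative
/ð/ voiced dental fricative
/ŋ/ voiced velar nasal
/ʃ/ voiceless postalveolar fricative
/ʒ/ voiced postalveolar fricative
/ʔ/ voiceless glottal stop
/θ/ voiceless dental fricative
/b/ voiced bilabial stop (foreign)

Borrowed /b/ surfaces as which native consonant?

/v/ is closest: manner differs (stop→fricative, +4), place distance 1 (bilabial→labiodental), same voicing; total 5. Next closest is /f/ at distance 6.

v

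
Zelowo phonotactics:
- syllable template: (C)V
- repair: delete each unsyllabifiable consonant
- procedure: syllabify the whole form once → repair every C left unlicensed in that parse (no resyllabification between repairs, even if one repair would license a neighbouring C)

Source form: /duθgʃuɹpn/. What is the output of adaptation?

Under (C)V, the unsyllabifiable consonants are /θ/, /g/, /ɹ/, /p/, /n/ (no codas are permitted; onsets are limited to one consonant).
Deleting the stranded consonants removes /θ/, /g/, /ɹ/, /p/, /n/.

duʃu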